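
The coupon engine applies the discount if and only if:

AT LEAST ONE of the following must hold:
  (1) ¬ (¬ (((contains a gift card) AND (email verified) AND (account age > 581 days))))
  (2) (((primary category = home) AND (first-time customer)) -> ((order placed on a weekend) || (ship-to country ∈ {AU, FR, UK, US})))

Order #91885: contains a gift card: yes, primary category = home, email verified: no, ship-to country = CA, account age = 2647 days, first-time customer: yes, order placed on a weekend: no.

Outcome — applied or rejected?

Rejected

Atomic conditions:
  contains a gift card: yes → true
  email verified: no → false
  account age > 581 days: 2647 > 581 is true
  primary category = home: home == home is true
  first-time customer: yes → true
  order placed on a weekend: no → false
  ship-to country ∈ {AU, FR, UK, US}: CA is not in the set → false
Combine:
[1.1.1] true AND false AND true = false
[1.1] NOT false = true
[1] NOT true = false
[2.1] true AND true = true
[2.2] false OR false = false
[2] true → false = false
[root] false OR false = false
Overall: false → rejected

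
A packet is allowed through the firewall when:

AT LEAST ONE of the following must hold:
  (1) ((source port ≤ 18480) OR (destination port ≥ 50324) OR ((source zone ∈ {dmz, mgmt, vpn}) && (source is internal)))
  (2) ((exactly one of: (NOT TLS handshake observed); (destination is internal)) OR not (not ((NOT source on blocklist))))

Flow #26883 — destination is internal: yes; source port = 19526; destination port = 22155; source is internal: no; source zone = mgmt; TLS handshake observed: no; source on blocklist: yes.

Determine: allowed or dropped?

Atomic conditions:
  source port ≤ 18480: 19526 ≤ 18480 is false
  destination port ≥ 50324: 22155 ≥ 50324 is false
  source zone ∈ {dmz, mgmt, vpn}: mgmt is in the set → true
  source is internal: no → false
  NOT TLS handshake observed: no → true
  destination is internal: yes → true
  NOT source on blocklist: yes → false
Combine:
[1.3] true AND false = false
[1] false OR false OR false = false
[2.1] exactly-one(true, true) = false
[2.2.1] NOT false = true
[2.2] NOT true = false
[2] false OR false = false
[root] false OR false = false
Overall: false → dropped

Dropped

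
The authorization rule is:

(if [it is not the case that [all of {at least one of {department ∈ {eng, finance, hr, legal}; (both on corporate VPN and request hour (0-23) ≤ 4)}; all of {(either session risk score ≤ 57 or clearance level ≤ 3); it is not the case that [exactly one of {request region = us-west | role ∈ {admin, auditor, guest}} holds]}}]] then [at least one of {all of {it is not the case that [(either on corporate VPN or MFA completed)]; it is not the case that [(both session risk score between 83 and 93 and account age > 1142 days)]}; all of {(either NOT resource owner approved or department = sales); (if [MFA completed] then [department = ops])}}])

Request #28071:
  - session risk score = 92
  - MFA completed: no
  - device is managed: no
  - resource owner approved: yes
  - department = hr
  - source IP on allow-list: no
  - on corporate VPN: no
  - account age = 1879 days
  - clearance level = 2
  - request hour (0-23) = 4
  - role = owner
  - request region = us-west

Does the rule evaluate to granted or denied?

Denied

Atomic conditions:
  department ∈ {eng, finance, hr, legal}: hr is in the set → true
  on corporate VPN: no → false
  request hour (0-23) ≤ 4: 4 ≤ 4 is true
  session risk score ≤ 57: 92 ≤ 57 is false
  clearance level ≤ 3: 2 ≤ 3 is true
  request region = us-west: us-west == us-west is true
  role ∈ {admin, auditor, guest}: owner is not in the set → false
  MFA completed: no → false
  session risk score between 83 and 93: 92 in [83, 93] is true
  account age > 1142 days: 1879 > 1142 is true
  NOT resource owner approved: yes → false
  department = sales: hr == sales is false
  department = ops: hr == ops is false
Combine:
[1.1.1.2] false AND true = false
[1.1.1] true OR false = true
[1.1.2.1] false OR true = true
[1.1.2.2.1] exactly-one(true, false) = true
[1.1.2.2] NOT true = false
[1.1.2] true AND false = false
[1.1] true AND false = false
[1] NOT false = true
[2.1.1.1] false OR false = false
[2.1.1] NOT false = true
[2.1.2.1] true AND true = true
[2.1.2] NOT true = false
[2.1] true AND false = false
[2.2.1] false OR false = false
[2.2.2] false → false (antecedent false ⇒ implication holds) = true
[2.2] false AND true = false
[2] false OR false = false
[root] true → false = false
Overall: false → denied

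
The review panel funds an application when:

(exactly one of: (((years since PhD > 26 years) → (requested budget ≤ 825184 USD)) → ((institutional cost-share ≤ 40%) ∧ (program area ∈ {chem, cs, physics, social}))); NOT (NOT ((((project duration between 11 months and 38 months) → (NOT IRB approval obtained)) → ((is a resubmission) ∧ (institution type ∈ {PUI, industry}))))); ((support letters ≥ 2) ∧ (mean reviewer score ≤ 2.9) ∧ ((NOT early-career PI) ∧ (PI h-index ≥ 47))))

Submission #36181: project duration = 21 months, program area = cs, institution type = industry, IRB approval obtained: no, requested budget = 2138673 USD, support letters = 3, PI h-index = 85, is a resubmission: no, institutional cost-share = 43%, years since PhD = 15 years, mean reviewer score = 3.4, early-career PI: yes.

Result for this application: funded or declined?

Atomic conditions:
  years since PhD > 26 years: 15 > 26 is false
  requested budget ≤ 825184 USD: 2138673 ≤ 825184 is false
  institutional cost-share ≤ 40%: 43 ≤ 40 is false
  program area ∈ {chem, cs, physics, social}: cs is in the set → true
  project duration between 11 months and 38 months: 21 in [11, 38] is true
  NOT IRB approval obtained: no → true
  is a resubmission: no → false
  institution type ∈ {PUI, industry}: industry is in the set → true
  support letters ≥ 2: 3 ≥ 2 is true
  mean reviewer score ≤ 2.9: 3.4 ≤ 2.9 is false
  NOT early-career PI: yes → false
  PI h-index ≥ 47: 85 ≥ 47 is true
Combine:
[1.1] false → false (antecedent false ⇒ implication holds) = true
[1.2] false AND true = false
[1] true → false = false
[2.1.1.1] true → true = true
[2.1.1.2] false AND true = false
[2.1.1] true → false = false
[2.1] NOT false = true
[2] NOT true = false
[3.3] false AND true = false
[3] true AND false AND false = false
[root] exactly-one(false, false, false) = false
Overall: false → declined

Declined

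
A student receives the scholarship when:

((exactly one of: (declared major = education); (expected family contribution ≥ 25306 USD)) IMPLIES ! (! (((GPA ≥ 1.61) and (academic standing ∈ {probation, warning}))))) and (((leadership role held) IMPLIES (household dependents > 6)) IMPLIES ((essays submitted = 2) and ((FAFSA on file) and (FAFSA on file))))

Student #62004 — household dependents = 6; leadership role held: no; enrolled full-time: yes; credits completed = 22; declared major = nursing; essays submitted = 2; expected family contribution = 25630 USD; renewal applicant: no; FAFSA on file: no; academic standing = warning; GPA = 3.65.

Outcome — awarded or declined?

Declined

Atomic conditions:
  declared major = education: nursing == education is false
  expected family contribution ≥ 25306 USD: 25630 ≥ 25306 is true
  GPA ≥ 1.61: 3.65 ≥ 1.61 is true
  academic standing ∈ {probation, warning}: warning is in the set → true
  leadership role held: no → false
  household dependents > 6: 6 > 6 is false
  essays submitted = 2: 2 == 2 is true
  FAFSA on file: no → false
Combine:
[1.1] exactly-one(false, true) = true
[1.2.1.1] true AND true = true
[1.2.1] NOT true = false
[1.2] NOT false = true
[1] true → true = true
[2.1] false → false (antecedent false ⇒ implication holds) = true
[2.2.2] false AND false = false
[2.2] true AND false = false
[2] true → false = false
[root] true AND false = false
Overall: false → declined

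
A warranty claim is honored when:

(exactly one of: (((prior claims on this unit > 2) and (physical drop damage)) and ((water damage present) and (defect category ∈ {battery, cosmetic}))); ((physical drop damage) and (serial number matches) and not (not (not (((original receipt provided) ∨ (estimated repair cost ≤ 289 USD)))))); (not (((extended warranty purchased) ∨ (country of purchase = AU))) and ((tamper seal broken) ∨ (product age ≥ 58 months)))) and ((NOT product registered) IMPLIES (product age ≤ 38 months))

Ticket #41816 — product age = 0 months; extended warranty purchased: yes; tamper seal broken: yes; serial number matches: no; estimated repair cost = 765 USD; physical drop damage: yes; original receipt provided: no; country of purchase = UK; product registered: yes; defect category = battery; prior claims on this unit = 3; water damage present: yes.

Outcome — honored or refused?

Atomic conditions:
  prior claims on this unit > 2: 3 > 2 is true
  physical drop damage: yes → true
  water damage present: yes → true
  defect category ∈ {battery, cosmetic}: battery is in the set → true
  serial number matches: no → false
  original receipt provided: no → false
  estimated repair cost ≤ 289 USD: 765 ≤ 289 is false
  extended warranty purchased: yes → true
  country of purchase = AU: UK == AU is false
  tamper seal broken: yes → true
  product age ≥ 58 months: 0 ≥ 58 is false
  NOT product registered: yes → false
  product age ≤ 38 months: 0 ≤ 38 is true
Combine:
[1.1.1] true AND true = true
[1.1.2] true AND true = true
[1.1] true AND true = true
[1.2.3.1.1.1] false OR false = false
[1.2.3.1.1] NOT false = true
[1.2.3.1] NOT true = false
[1.2.3] NOT false = true
[1.2] true AND false AND true = false
[1.3.1.1] true OR false = true
[1.3.1] NOT true = false
[1.3.2] true OR false = true
[1.3] false AND true = false
[1] exactly-one(true, false, false) = true
[2] false → true (antecedent false ⇒ implication holds) = true
[root] true AND true = true
Overall: true → honored

Honored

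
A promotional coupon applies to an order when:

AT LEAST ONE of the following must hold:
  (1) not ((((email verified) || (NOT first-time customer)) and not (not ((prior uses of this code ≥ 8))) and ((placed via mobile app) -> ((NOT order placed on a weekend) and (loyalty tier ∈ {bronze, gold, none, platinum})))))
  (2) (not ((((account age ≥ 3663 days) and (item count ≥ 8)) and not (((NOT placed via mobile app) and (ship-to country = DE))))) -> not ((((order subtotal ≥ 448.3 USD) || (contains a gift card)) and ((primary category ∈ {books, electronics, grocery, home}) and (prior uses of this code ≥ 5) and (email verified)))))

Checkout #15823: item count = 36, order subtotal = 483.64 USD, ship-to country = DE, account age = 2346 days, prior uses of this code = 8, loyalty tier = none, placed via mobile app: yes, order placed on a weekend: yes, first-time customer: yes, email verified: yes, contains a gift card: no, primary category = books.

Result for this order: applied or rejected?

Applied

Atomic conditions:
  email verified: yes → true
  NOT first-time customer: yes → false
  prior uses of this code ≥ 8: 8 ≥ 8 is true
  placed via mobile app: yes → true
  NOT order placed on a weekend: yes → false
  loyalty tier ∈ {bronze, gold, none, platinum}: none is in the set → true
  account age ≥ 3663 days: 2346 ≥ 3663 is false
  item count ≥ 8: 36 ≥ 8 is true
  NOT placed via mobile app: yes → false
  ship-to country = DE: DE == DE is true
  order subtotal ≥ 448.3 USD: 483.64 ≥ 448.3 is true
  contains a gift card: no → false
  primary category ∈ {books, electronics, grocery, home}: books is in the set → true
  prior uses of this code ≥ 5: 8 ≥ 5 is true
Combine:
[1.1.1] true OR false = true
[1.1.2.1] NOT true = false
[1.1.2] NOT false = true
[1.1.3.2] false AND true = false
[1.1.3] true → false = false
[1.1] true AND true AND false = false
[1] NOT false = true
[2.1.1.1] false AND true = false
[2.1.1.2.1] false AND true = false
[2.1.1.2] NOT false = true
[2.1.1] false AND true = false
[2.1] NOT false = true
[2.2.1.1] true OR false = true
[2.2.1.2] true AND true AND true = true
[2.2.1] true AND true = true
[2.2] NOT true = false
[2] true → false = false
[root] true OR false = true
Overall: true → applied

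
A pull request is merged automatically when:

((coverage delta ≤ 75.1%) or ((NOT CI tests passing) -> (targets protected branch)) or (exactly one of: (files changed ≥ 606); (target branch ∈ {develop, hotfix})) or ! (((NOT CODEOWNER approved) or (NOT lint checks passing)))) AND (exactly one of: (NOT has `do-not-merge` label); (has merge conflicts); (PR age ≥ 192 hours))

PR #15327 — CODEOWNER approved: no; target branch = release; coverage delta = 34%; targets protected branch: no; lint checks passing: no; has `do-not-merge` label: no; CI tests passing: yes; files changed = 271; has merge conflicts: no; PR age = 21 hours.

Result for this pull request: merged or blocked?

Atomic conditions:
  coverage delta ≤ 75.1%: 34 ≤ 75.1 is true
  NOT CI tests passing: yes → false
  targets protected branch: no → false
  files changed ≥ 606: 271 ≥ 606 is false
  target branch ∈ {develop, hotfix}: release is not in the set → false
  NOT CODEOWNER approved: no → true
  NOT lint checks passing: no → true
  NOT has `do-not-merge` label: no → true
  has merge conflicts: no → false
  PR age ≥ 192 hours: 21 ≥ 192 is false
Combine:
[1.2] false → false (antecedent false ⇒ implication holds) = true
[1.3] exactly-one(false, false) = false
[1.4.1] true OR true = true
[1.4] NOT true = false
[1] true OR true OR false OR false = true
[2] exactly-one(true, false, false) = true
[root] true AND true = true
Overall: true → merged

Merged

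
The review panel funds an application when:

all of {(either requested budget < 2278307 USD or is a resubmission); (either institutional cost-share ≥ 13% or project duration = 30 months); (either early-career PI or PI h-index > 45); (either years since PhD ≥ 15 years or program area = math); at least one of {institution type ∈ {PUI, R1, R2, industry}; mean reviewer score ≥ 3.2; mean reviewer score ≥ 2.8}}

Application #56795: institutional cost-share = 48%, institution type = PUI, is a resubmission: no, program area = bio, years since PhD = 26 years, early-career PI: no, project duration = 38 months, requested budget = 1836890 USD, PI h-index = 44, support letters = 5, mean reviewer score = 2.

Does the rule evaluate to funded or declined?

Atomic conditions:
  requested budget < 2278307 USD: 1836890 < 2278307 is true
  is a resubmission: no → false
  institutional cost-share ≥ 13%: 48 ≥ 13 is true
  project duration = 30 months: 38 == 30 is false
  early-career PI: no → false
  PI h-index > 45: 44 > 45 is false
  years since PhD ≥ 15 years: 26 ≥ 15 is true
  program area = math: bio == math is false
  institution type ∈ {PUI, R1, R2, industry}: PUI is in the set → true
  mean reviewer score ≥ 3.2: 2 ≥ 3.2 is false
  mean reviewer score ≥ 2.8: 2 ≥ 2.8 is false
Combine:
[1] true OR false = true
[2] true OR false = true
[3] false OR false = false
[4] true OR false = true
[5] true OR false OR false = true
[root] true AND true AND false AND true AND true = false
Overall: false → declined

Declined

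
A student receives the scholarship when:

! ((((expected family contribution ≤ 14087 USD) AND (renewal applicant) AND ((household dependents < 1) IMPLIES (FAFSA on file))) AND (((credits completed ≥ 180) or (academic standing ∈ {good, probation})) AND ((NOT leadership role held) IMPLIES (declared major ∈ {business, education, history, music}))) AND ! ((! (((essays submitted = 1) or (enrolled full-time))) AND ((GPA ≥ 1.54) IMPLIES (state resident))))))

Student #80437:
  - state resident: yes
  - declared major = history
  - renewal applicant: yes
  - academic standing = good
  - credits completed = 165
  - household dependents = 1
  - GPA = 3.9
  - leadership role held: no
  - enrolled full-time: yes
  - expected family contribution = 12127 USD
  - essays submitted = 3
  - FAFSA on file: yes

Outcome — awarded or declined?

Atomic conditions:
  expected family contribution ≤ 14087 USD: 12127 ≤ 14087 is true
  renewal applicant: yes → true
  household dependents < 1: 1 < 1 is false
  FAFSA on file: yes → true
  credits completed ≥ 180: 165 ≥ 180 is false
  academic standing ∈ {good, probation}: good is in the set → true
  NOT leadership role held: no → true
  declared major ∈ {business, education, history, music}: history is in the set → true
  essays submitted = 1: 3 == 1 is false
  enrolled full-time: yes → true
  GPA ≥ 1.54: 3.9 ≥ 1.54 is true
  state resident: yes → true
Combine:
[1.1.3] false → true (antecedent false ⇒ implication holds) = true
[1.1] true AND true AND true = true
[1.2.1] false OR true = true
[1.2.2] true → true = true
[1.2] true AND true = true
[1.3.1.1.1] false OR true = true
[1.3.1.1] NOT true = false
[1.3.1.2] true → true = true
[1.3.1] false AND true = false
[1.3] NOT false = true
[1] true AND true AND true = true
[root] NOT true = false
Overall: false → declined

Declined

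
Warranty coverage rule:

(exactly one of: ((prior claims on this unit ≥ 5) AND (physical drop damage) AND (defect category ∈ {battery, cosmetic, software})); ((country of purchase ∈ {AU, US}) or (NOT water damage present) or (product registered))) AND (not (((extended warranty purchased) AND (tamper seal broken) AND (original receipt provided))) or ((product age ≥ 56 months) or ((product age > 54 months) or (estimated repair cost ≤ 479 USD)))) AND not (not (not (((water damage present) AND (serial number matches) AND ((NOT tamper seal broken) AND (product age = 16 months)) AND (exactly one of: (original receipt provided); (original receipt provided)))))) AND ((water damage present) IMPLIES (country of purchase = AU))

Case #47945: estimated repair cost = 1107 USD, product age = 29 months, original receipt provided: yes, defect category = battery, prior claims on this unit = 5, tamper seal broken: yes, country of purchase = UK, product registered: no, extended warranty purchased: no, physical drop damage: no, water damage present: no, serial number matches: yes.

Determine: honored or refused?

Atomic conditions:
  prior claims on this unit ≥ 5: 5 ≥ 5 is true
  physical drop damage: no → false
  defect category ∈ {battery, cosmetic, software}: battery is in the set → true
  country of purchase ∈ {AU, US}: UK is not in the set → false
  NOT water damage present: no → true
  product registered: no → false
  extended warranty purchased: no → false
  tamper seal broken: yes → true
  original receipt provided: yes → true
  product age ≥ 56 months: 29 ≥ 56 is false
  product age > 54 months: 29 > 54 is false
  estimated repair cost ≤ 479 USD: 1107 ≤ 479 is false
  water damage present: no → false
  serial number matches: yes → true
  NOT tamper seal broken: yes → false
  product age = 16 months: 29 == 16 is false
  country of purchase = AU: UK == AU is false
Combine:
[1.1] true AND false AND true = false
[1.2] false OR true OR false = true
[1] exactly-one(false, true) = true
[2.1.1] false AND true AND true = false
[2.1] NOT false = true
[2.2.2] false OR false = false
[2.2] false OR false = false
[2] true OR false = true
[3.1.1.1.3] false AND false = false
[3.1.1.1.4] exactly-one(true, true) = false
[3.1.1.1] false AND true AND false AND false = false
[3.1.1] NOT false = true
[3.1] NOT true = false
[3] NOT false = true
[4] false → false (antecedent false ⇒ implication holds) = true
[root] true AND true AND true AND true = true
Overall: true → honored

Honored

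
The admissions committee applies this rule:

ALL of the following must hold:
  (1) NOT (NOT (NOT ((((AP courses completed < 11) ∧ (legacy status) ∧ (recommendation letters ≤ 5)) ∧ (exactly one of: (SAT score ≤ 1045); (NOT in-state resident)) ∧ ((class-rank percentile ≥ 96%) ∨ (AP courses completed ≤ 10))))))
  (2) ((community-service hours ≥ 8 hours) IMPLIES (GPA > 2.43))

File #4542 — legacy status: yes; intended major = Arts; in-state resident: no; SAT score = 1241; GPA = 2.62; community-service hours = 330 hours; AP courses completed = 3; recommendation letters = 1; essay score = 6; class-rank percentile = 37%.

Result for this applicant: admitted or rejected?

Rejected

Atomic conditions:
  AP courses completed < 11: 3 < 11 is true
  legacy status: yes → true
  recommendation letters ≤ 5: 1 ≤ 5 is true
  SAT score ≤ 1045: 1241 ≤ 1045 is false
  NOT in-state resident: no → true
  class-rank percentile ≥ 96%: 37 ≥ 96 is false
  AP courses completed ≤ 10: 3 ≤ 10 is true
  community-service hours ≥ 8 hours: 330 ≥ 8 is true
  GPA > 2.43: 2.62 > 2.43 is true
Combine:
[1.1.1.1.1] true AND true AND true = true
[1.1.1.1.2] exactly-one(false, true) = true
[1.1.1.1.3] false OR true = true
[1.1.1.1] true AND true AND true = true
[1.1.1] NOT true = false
[1.1] NOT false = true
[1] NOT true = false
[2] true → true = true
[root] false AND true = false
Overall: false → rejected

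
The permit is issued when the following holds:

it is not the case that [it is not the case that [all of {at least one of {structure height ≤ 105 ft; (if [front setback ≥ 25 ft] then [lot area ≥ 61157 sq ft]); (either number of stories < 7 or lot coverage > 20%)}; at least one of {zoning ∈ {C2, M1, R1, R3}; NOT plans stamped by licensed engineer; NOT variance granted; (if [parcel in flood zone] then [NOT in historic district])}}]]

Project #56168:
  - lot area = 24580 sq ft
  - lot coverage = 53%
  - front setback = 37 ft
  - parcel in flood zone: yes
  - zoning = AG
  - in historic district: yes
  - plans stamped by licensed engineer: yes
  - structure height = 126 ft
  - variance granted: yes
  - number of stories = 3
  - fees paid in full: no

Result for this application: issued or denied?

Denied

Atomic conditions:
  structure height ≤ 105 ft: 126 ≤ 105 is false
  front setback ≥ 25 ft: 37 ≥ 25 is true
  lot area ≥ 61157 sq ft: 24580 ≥ 61157 is false
  number of stories < 7: 3 < 7 is true
  lot coverage > 20%: 53 > 20 is true
  zoning ∈ {C2, M1, R1, R3}: AG is not in the set → false
  NOT plans stamped by licensed engineer: yes → false
  NOT variance granted: yes → false
  parcel in flood zone: yes → true
  NOT in historic district: yes → false
Combine:
[1.1.1.2] true → false = false
[1.1.1.3] true OR true = true
[1.1.1] false OR false OR true = true
[1.1.2.4] true → false = false
[1.1.2] false OR false OR false OR false = false
[1.1] true AND false = false
[1] NOT false = true
[root] NOT true = false
Overall: false → denied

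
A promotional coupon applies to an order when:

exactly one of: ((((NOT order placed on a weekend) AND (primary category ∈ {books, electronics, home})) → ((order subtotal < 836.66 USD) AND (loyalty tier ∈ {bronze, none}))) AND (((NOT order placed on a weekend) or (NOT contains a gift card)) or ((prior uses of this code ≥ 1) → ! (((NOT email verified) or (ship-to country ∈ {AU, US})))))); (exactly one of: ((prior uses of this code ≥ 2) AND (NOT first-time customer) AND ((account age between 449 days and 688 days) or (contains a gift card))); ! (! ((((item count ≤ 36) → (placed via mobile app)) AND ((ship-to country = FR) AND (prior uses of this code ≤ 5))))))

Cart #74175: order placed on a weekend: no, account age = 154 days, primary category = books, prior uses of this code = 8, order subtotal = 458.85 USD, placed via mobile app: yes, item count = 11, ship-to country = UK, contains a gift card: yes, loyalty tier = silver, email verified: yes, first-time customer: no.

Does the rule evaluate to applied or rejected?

Atomic conditions:
  NOT order placed on a weekend: no → true
  primary category ∈ {books, electronics, home}: books is in the set → true
  order subtotal < 836.66 USD: 458.85 < 836.66 is true
  loyalty tier ∈ {bronze, none}: silver is not in the set → false
  NOT contains a gift card: yes → false
  prior uses of this code ≥ 1: 8 ≥ 1 is true
  NOT email verified: yes → false
  ship-to country ∈ {AU, US}: UK is not in the set → false
  prior uses of this code ≥ 2: 8 ≥ 2 is true
  NOT first-time customer: no → true
  account age between 449 days and 688 days: 154 in [449, 688] is false
  contains a gift card: yes → true
  item count ≤ 36: 11 ≤ 36 is true
  placed via mobile app: yes → true
  ship-to country = FR: UK == FR is false
  prior uses of this code ≤ 5: 8 ≤ 5 is false
Combine:
[1.1.1] true AND true = true
[1.1.2] true AND false = false
[1.1] true → false = false
[1.2.1] true OR false = true
[1.2.2.2.1] false OR false = false
[1.2.2.2] NOT false = true
[1.2.2] true → true = true
[1.2] true OR true = true
[1] false AND true = false
[2.1.3] false OR true = true
[2.1] true AND true AND true = true
[2.2.1.1.1] true → true = true
[2.2.1.1.2] false AND false = false
[2.2.1.1] true AND false = false
[2.2.1] NOT false = true
[2.2] NOT true = false
[2] exactly-one(true, false) = true
[root] exactly-one(false, true) = true
Overall: true → applied

Applied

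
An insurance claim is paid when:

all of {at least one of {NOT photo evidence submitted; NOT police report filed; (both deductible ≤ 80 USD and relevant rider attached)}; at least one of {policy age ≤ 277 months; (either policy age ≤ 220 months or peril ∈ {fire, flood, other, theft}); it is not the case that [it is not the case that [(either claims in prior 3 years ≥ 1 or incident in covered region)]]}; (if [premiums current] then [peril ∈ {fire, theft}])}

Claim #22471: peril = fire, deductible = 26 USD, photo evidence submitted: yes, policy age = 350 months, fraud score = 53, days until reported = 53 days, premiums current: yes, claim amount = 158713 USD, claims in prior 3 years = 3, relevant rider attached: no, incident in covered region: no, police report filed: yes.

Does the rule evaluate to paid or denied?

Denied

Atomic conditions:
  NOT photo evidence submitted: yes → false
  NOT police report filed: yes → false
  deductible ≤ 80 USD: 26 ≤ 80 is true
  relevant rider attached: no → false
  policy age ≤ 277 months: 350 ≤ 277 is false
  policy age ≤ 220 months: 350 ≤ 220 is false
  peril ∈ {fire, flood, other, theft}: fire is in the set → true
  claims in prior 3 years ≥ 1: 3 ≥ 1 is true
  incident in covered region: no → false
  premiums current: yes → true
  peril ∈ {fire, theft}: fire is in the set → true
Combine:
[1.3] true AND false = false
[1] false OR false OR false = false
[2.2] false OR true = true
[2.3.1.1] true OR false = true
[2.3.1] NOT true = false
[2.3] NOT false = true
[2] false OR true OR true = true
[3] true → true = true
[root] false AND true AND true = false
Overall: false → denied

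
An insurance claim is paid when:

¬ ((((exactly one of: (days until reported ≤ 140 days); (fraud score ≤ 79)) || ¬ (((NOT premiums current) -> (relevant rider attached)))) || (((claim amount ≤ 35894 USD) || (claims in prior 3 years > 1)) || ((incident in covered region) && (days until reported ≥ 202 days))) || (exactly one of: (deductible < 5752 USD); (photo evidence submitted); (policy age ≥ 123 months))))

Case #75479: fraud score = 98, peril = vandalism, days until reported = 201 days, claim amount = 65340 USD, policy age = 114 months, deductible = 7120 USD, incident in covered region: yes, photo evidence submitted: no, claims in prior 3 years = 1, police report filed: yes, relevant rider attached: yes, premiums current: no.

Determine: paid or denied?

Atomic conditions:
  days until reported ≤ 140 days: 201 ≤ 140 is false
  fraud score ≤ 79: 98 ≤ 79 is false
  NOT premiums current: no → true
  relevant rider attached: yes → true
  claim amount ≤ 35894 USD: 65340 ≤ 35894 is false
  claims in prior 3 years > 1: 1 > 1 is false
  incident in covered region: yes → true
  days until reported ≥ 202 days: 201 ≥ 202 is false
  deductible < 5752 USD: 7120 < 5752 is false
  photo evidence submitted: no → false
  policy age ≥ 123 months: 114 ≥ 123 is false
Combine:
[1.1.1] exactly-one(false, false) = false
[1.1.2.1] true → true = true
[1.1.2] NOT true = false
[1.1] false OR false = false
[1.2.1] false OR false = false
[1.2.2] true AND false = false
[1.2] false OR false = false
[1.3] exactly-one(false, false, false) = false
[1] false OR false OR false = false
[root] NOT false = true
Overall: true → paid

Paid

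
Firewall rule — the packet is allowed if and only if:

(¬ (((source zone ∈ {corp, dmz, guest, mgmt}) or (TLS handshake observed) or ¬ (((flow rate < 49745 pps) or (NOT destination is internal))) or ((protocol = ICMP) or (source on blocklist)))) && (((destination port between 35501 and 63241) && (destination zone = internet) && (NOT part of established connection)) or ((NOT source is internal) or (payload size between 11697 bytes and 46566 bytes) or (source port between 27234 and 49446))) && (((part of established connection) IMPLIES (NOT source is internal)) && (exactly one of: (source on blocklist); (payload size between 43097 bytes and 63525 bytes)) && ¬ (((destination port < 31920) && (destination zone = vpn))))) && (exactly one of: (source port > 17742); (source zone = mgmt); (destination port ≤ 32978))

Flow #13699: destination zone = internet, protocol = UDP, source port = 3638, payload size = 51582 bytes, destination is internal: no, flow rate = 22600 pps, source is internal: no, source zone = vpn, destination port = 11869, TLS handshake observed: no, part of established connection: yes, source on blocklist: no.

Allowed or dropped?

Atomic conditions:
  source zone ∈ {corp, dmz, guest, mgmt}: vpn is not in the set → false
  TLS handshake observed: no → false
  flow rate < 49745 pps: 22600 < 49745 is true
  NOT destination is internal: no → true
  protocol = ICMP: UDP == ICMP is false
  source on blocklist: no → false
  destination port between 35501 and 63241: 11869 in [35501, 63241] is false
  destination zone = internet: internet == internet is true
  NOT part of established connection: yes → false
  NOT source is internal: no → true
  payload size between 11697 bytes and 46566 bytes: 51582 in [11697, 46566] is false
  source port between 27234 and 49446: 3638 in [27234, 49446] is false
  part of established connection: yes → true
  payload size between 43097 bytes and 63525 bytes: 51582 in [43097, 63525] is true
  destination port < 31920: 11869 < 31920 is true
  destination zone = vpn: internet == vpn is false
  source port > 17742: 3638 > 17742 is false
  source zone = mgmt: vpn == mgmt is false
  destination port ≤ 32978: 11869 ≤ 32978 is true
Combine:
[1.1.1.3.1] true OR true = true
[1.1.1.3] NOT true = false
[1.1.1.4] false OR false = false
[1.1.1] false OR false OR false OR false = false
[1.1] NOT false = true
[1.2.1] false AND true AND false = false
[1.2.2] true OR false OR false = true
[1.2] false OR true = true
[1.3.1] true → true = true
[1.3.2] exactly-one(false, true) = true
[1.3.3.1] true AND false = false
[1.3.3] NOT false = true
[1.3] true AND true AND true = true
[1] true AND true AND true = true
[2] exactly-one(false, false, true) = true
[root] true AND true = true
Overall: true → allowed

Allowed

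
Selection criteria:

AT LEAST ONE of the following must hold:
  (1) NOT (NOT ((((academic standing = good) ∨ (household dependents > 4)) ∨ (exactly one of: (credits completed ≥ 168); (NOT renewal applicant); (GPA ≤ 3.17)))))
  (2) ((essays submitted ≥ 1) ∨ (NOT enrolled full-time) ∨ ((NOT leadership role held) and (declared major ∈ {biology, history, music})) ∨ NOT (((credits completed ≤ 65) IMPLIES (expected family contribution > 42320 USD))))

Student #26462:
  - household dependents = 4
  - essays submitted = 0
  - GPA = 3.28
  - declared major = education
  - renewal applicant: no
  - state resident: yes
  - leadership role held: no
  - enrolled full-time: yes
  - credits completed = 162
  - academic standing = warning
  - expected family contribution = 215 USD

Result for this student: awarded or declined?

Awarded

Atomic conditions:
  academic standing = good: warning == good is false
  household dependents > 4: 4 > 4 is false
  credits completed ≥ 168: 162 ≥ 168 is false
  NOT renewal applicant: no → true
  GPA ≤ 3.17: 3.28 ≤ 3.17 is false
  essays submitted ≥ 1: 0 ≥ 1 is false
  NOT enrolled full-time: yes → false
  NOT leadership role held: no → true
  declared major ∈ {biology, history, music}: education is not in the set → false
  credits completed ≤ 65: 162 ≤ 65 is false
  expected family contribution > 42320 USD: 215 > 42320 is false
Combine:
[1.1.1.1] false OR false = false
[1.1.1.2] exactly-one(false, true, false) = true
[1.1.1] false OR true = true
[1.1] NOT true = false
[1] NOT false = true
[2.3] true AND false = false
[2.4.1] false → false (antecedent false ⇒ implication holds) = true
[2.4] NOT true = false
[2] false OR false OR false OR false = false
[root] true OR false = true
Overall: true → awarded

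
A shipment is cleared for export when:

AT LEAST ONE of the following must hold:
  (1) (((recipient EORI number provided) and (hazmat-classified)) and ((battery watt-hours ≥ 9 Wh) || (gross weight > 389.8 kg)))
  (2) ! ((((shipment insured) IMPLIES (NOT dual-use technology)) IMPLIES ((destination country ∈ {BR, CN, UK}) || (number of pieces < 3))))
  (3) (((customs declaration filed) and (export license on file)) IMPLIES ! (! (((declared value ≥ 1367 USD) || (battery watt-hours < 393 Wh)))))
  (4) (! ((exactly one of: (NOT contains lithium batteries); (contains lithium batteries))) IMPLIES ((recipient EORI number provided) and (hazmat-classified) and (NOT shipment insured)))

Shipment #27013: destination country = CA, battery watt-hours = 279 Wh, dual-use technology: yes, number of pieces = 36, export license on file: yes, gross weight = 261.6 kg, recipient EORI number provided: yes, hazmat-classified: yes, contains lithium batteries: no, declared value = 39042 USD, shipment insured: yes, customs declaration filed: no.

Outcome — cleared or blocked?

Cleared

Atomic conditions:
  recipient EORI number provided: yes → true
  hazmat-classified: yes → true
  battery watt-hours ≥ 9 Wh: 279 ≥ 9 is true
  gross weight > 389.8 kg: 261.6 > 389.8 is false
  shipment insured: yes → true
  NOT dual-use technology: yes → false
  destination country ∈ {BR, CN, UK}: CA is not in the set → false
  number of pieces < 3: 36 < 3 is false
  customs declaration filed: no → false
  export license on file: yes → true
  declared value ≥ 1367 USD: 39042 ≥ 1367 is true
  battery watt-hours < 393 Wh: 279 < 393 is true
  NOT contains lithium batteries: no → true
  contains lithium batteries: no → false
  NOT shipment insured: yes → false
Combine:
[1.1] true AND true = true
[1.2] true OR false = true
[1] true AND true = true
[2.1.1] true → false = false
[2.1.2] false OR false = false
[2.1] false → false (antecedent false ⇒ implication holds) = true
[2] NOT true = false
[3.1] false AND true = false
[3.2.1.1] true OR true = true
[3.2.1] NOT true = false
[3.2] NOT false = true
[3] false → true (antecedent false ⇒ implication holds) = true
[4.1.1] exactly-one(true, false) = true
[4.1] NOT true = false
[4.2] true AND true AND false = false
[4] false → false (antecedent false ⇒ implication holds) = true
[root] true OR false OR true OR true = true
Overall: true → cleared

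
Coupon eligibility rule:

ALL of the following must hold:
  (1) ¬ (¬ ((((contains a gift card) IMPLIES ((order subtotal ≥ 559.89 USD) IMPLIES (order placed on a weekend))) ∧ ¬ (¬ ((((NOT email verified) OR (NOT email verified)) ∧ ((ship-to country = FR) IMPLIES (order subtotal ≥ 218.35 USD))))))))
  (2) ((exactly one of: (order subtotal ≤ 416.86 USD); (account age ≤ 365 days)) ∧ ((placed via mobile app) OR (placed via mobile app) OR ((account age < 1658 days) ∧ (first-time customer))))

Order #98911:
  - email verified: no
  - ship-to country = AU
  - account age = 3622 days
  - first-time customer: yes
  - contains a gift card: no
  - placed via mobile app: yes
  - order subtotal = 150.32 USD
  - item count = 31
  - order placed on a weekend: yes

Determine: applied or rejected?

Applied

Atomic conditions:
  contains a gift card: no → false
  order subtotal ≥ 559.89 USD: 150.32 ≥ 559.89 is false
  order placed on a weekend: yes → true
  NOT email verified: no → true
  ship-to country = FR: AU == FR is false
  order subtotal ≥ 218.35 USD: 150.32 ≥ 218.35 is false
  order subtotal ≤ 416.86 USD: 150.32 ≤ 416.86 is true
  account age ≤ 365 days: 3622 ≤ 365 is false
  placed via mobile app: yes → true
  account age < 1658 days: 3622 < 1658 is false
  first-time customer: yes → true
Combine:
[1.1.1.1.2] false → true (antecedent false ⇒ implication holds) = true
[1.1.1.1] false → true (antecedent false ⇒ implication holds) = true
[1.1.1.2.1.1.1] true OR true = true
[1.1.1.2.1.1.2] false → false (antecedent false ⇒ implication holds) = true
[1.1.1.2.1.1] true AND true = true
[1.1.1.2.1] NOT true = false
[1.1.1.2] NOT false = true
[1.1.1] true AND true = true
[1.1] NOT true = false
[1] NOT false = true
[2.1] exactly-one(true, false) = true
[2.2.3] false AND true = false
[2.2] true OR true OR false = true
[2] true AND true = true
[root] true AND true = true
Overall: true → applied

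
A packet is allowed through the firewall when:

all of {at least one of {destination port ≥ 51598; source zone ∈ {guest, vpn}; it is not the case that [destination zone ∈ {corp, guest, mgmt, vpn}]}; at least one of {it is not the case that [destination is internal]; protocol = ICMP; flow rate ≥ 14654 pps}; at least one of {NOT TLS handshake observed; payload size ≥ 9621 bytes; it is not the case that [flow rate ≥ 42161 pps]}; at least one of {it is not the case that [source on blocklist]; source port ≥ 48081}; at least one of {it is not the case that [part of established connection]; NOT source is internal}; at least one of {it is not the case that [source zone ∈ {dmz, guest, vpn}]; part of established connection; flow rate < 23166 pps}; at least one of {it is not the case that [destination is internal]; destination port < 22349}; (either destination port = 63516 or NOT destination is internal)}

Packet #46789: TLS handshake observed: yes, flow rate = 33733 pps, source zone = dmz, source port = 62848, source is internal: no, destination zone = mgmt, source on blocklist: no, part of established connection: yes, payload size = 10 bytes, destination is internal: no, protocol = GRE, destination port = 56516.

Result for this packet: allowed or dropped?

Allowed

Atomic conditions:
  destination port ≥ 51598: 56516 ≥ 51598 is true
  source zone ∈ {guest, vpn}: dmz is not in the set → false
  destination zone ∈ {corp, guest, mgmt, vpn}: mgmt is in the set → true
  destination is internal: no → false
  protocol = ICMP: GRE == ICMP is false
  flow rate ≥ 14654 pps: 33733 ≥ 14654 is true
  NOT TLS handshake observed: yes → false
  payload size ≥ 9621 bytes: 10 ≥ 9621 is false
  flow rate ≥ 42161 pps: 33733 ≥ 42161 is false
  source on blocklist: no → false
  source port ≥ 48081: 62848 ≥ 48081 is true
  part of established connection: yes → true
  NOT source is internal: no → true
  source zone ∈ {dmz, guest, vpn}: dmz is in the set → true
  flow rate < 23166 pps: 33733 < 23166 is false
  destination port < 22349: 56516 < 22349 is false
  destination port = 63516: 56516 == 63516 is false
  NOT destination is internal: no → true
Combine:
[1.3] NOT true = false
[1] true OR false OR false = true
[2.1] NOT false = true
[2] true OR false OR true = true
[3.3] NOT false = true
[3] false OR false OR true = true
[4.1] NOT false = true
[4] true OR true = true
[5.1] NOT true = false
[5] false OR true = true
[6.1] NOT true = false
[6] false OR true OR false = true
[7.1] NOT false = true
[7] true OR false = true
[8] false OR true = true
[root] true AND true AND true AND true AND true AND true AND true AND true = true
Overall: true → allowed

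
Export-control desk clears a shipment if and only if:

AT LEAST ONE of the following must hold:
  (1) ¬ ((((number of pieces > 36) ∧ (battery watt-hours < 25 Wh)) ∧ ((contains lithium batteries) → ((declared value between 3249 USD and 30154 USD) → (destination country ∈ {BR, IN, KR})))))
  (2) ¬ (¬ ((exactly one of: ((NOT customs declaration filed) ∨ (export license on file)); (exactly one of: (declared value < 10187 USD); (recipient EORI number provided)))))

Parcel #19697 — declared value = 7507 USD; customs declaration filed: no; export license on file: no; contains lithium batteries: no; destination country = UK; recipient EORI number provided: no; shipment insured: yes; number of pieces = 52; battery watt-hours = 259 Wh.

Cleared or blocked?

Cleared

Atomic conditions:
  number of pieces > 36: 52 > 36 is true
  battery watt-hours < 25 Wh: 259 < 25 is false
  contains lithium batteries: no → false
  declared value between 3249 USD and 30154 USD: 7507 in [3249, 30154] is true
  destination country ∈ {BR, IN, KR}: UK is not in the set → false
  NOT customs declaration filed: no → true
  export license on file: no → false
  declared value < 10187 USD: 7507 < 10187 is true
  recipient EORI number provided: no → false
Combine:
[1.1.1] true AND false = false
[1.1.2.2] true → false = false
[1.1.2] false → false (antecedent false ⇒ implication holds) = true
[1.1] false AND true = false
[1] NOT false = true
[2.1.1.1] true OR false = true
[2.1.1.2] exactly-one(true, false) = true
[2.1.1] exactly-one(true, true) = false
[2.1] NOT false = true
[2] NOT true = false
[root] true OR false = true
Overall: true → cleared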